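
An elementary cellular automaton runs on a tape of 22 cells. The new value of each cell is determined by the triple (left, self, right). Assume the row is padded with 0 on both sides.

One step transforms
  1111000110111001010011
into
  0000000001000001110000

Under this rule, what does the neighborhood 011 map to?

At position 0 the neighborhood is 011; the next row has 0 there.

0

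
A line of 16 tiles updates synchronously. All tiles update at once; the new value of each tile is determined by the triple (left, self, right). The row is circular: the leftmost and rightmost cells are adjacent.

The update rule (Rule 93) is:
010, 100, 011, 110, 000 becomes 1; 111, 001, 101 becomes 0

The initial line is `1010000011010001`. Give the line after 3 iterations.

1011101011010101

1011111011011101
1010001011010101
1011101011010101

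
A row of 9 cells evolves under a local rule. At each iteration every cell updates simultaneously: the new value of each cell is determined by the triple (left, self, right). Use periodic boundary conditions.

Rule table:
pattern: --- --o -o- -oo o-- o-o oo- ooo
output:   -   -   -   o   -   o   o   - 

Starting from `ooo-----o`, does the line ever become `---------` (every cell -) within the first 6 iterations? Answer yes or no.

iteration 1: --o-----o
iteration 2: ---------
all cells are - at iteration 2

yes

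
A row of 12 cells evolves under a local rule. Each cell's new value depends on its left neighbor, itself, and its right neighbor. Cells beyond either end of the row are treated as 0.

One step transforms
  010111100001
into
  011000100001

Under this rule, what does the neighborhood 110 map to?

At position 6 the neighborhood is 110; the next row has 1 there.

1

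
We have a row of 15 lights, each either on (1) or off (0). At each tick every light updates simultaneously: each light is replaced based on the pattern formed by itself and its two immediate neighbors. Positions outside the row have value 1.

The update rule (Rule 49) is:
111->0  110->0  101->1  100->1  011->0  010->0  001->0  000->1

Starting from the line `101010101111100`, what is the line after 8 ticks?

010101010000010
101010101111001
010101010000100
101010101110010
010101010001001
101010101100100
010101010010010
101010101001001

101010101001001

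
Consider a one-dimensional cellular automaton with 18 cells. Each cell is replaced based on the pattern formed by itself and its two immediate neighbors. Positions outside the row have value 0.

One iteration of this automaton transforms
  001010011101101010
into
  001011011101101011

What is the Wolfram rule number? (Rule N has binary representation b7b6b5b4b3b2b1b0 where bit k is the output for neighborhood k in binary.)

220

position 8: 111 → 1  (bit 7 = 1)
position 9: 110 → 1  (bit 6 = 1)
position 3: 101 → 0  (bit 5 = 0)
position 5: 100 → 1  (bit 4 = 1)
position 7: 011 → 1  (bit 3 = 1)
position 2: 010 → 1  (bit 2 = 1)
position 1: 001 → 0  (bit 1 = 0)
position 0: 000 → 0  (bit 0 = 0)
bits b7..b0 = 11011100 = 220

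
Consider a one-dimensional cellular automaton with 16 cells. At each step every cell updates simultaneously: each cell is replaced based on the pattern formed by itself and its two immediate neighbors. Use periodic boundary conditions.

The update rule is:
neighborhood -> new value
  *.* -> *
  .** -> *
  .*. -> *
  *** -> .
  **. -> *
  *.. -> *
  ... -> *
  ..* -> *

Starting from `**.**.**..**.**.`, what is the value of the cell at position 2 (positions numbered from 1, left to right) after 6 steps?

step 1: ****************
step 2: ................
step 3: ****************  (repeats step 1; period 2)
step 6: ................
position 2 holds .

.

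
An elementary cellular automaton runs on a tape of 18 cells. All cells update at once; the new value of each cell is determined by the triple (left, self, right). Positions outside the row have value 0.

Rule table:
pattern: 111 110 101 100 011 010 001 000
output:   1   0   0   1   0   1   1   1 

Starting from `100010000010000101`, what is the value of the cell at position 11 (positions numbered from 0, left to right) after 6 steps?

0

111111111111111101
011111111111111001
101111111111110111
100111111111100010
111011111111011111
010001111110001110
position 11 holds 0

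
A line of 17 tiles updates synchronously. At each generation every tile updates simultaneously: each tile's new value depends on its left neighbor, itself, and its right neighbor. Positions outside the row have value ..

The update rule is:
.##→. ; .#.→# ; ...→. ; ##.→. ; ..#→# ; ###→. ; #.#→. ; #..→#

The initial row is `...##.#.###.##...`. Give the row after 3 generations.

generation 1: ..#...#.......#..
generation 2: .###.###.....###.
generation 3: #.......#...#...#

#.......#...#...#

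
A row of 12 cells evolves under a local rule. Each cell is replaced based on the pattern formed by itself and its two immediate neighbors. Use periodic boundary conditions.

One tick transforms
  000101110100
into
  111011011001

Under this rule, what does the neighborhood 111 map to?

0

At position 6 the neighborhood is 111; the next row has 0 there.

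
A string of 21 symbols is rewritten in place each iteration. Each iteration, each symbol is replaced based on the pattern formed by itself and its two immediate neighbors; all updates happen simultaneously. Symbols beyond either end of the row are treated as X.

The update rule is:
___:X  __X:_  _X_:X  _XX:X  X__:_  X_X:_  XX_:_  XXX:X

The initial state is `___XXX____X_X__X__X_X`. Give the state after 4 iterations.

_X_X_X_X__X_X__X__X_X

iteration 1: _X_XX__XX_X_X__X__X_X
iteration 2: _X_X___X__X_X__X__X_X
iteration 3: _X_X_X_X__X_X__X__X_X
iteration 4: _X_X_X_X__X_X__X__X_X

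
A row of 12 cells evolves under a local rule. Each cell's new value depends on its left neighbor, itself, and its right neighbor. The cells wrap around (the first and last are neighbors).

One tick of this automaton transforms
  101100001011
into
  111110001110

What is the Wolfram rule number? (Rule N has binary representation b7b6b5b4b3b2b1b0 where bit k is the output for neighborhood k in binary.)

position 11: 111 → 0  (bit 7 = 0)
position 0: 110 → 1  (bit 6 = 1)
position 1: 101 → 1  (bit 5 = 1)
position 4: 100 → 1  (bit 4 = 1)
position 2: 011 → 1  (bit 3 = 1)
position 8: 010 → 1  (bit 2 = 1)
position 7: 001 → 0  (bit 1 = 0)
position 5: 000 → 0  (bit 0 = 0)
bits b7..b0 = 01111100 = 124

124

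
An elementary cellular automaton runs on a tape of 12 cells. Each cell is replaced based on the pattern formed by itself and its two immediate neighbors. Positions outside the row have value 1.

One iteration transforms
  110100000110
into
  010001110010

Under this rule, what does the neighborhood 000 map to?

1

At position 5 the neighborhood is 000; the next row has 1 there.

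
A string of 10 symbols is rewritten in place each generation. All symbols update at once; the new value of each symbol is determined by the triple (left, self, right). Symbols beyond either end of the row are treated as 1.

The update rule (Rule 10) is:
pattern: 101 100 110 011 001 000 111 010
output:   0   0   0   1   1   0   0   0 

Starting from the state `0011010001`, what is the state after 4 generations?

0000011001

0110000011
0100000110
0000001100
0000011001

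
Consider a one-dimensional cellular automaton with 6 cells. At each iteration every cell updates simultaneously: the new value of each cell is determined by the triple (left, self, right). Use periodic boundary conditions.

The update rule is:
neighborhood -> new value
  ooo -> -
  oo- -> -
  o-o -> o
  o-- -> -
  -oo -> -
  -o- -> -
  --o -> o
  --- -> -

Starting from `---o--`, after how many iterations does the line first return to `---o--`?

6

--o---
-o----
o-----
-----o
----o-
---o--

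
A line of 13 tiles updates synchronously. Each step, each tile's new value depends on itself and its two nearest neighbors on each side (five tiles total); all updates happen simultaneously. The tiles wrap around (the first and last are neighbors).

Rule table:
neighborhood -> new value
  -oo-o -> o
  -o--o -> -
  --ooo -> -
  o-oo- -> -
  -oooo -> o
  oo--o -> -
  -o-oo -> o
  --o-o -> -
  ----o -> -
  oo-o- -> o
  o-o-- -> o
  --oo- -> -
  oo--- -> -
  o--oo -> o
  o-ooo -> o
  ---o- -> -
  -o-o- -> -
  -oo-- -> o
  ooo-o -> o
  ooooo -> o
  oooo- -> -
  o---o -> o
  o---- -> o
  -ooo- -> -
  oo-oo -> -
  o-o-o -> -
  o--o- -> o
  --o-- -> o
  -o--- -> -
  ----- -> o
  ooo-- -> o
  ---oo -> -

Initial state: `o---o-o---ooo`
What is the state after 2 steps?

o-o---o-o--o-
--o-o---o-o--

--o-o---o-o--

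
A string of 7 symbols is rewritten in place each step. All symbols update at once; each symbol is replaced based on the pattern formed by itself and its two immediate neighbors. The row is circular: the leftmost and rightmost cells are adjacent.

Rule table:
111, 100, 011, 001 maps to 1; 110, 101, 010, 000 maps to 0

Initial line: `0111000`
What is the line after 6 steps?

1110100
1100011
1010111
0000111
1001110
0111100

0111100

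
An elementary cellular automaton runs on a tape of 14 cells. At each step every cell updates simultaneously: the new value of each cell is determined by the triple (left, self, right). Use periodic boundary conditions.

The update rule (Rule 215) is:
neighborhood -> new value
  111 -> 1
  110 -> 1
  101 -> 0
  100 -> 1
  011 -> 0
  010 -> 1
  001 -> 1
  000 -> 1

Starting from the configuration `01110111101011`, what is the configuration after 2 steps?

00110011101001
11011101101111

11011101101111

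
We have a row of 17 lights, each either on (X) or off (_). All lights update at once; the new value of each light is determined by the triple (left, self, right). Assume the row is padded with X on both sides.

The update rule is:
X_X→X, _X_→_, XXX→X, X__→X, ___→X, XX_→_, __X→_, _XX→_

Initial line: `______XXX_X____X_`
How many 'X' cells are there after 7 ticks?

8

tick 1: XXXXX__X_X_XXX__X
tick 2: XXXX_X__X_X_X_X__
tick 3: XXX_X_X__X_X_X_X_
tick 4: XX_X_X_X__X_X_X_X
tick 5: X_X_X_X_X__X_X_X_
tick 6: _X_X_X_X_X__X_X_X
tick 7: X_X_X_X_X_X__X_X_
count of X: 8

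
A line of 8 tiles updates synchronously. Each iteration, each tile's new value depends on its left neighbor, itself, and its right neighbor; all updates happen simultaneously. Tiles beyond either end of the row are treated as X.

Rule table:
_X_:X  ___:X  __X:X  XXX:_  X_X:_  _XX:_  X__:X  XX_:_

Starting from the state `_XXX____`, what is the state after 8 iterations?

XXXX____

____XXXX
XXXX____
____XXXX  (repeats iteration 1; period 2)
iteration 8: XXXX____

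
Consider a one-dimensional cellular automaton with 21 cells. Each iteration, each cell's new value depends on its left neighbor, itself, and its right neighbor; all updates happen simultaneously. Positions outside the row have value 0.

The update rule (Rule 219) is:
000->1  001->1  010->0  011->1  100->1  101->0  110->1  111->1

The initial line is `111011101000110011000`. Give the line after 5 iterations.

111011111111111111111

111011100111111111111
111011111111111111111
111011111111111111111  (fixed point — unchanged through iteration 5)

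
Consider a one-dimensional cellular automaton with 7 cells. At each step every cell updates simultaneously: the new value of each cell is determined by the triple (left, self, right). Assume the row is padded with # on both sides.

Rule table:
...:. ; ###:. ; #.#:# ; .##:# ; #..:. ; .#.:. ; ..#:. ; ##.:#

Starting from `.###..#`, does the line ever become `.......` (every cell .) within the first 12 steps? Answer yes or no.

##.#..#
.##...#
###...#
..#...#
......#
......#  (fixed point — unchanged through step 12)
step 12 is ......#, still not uniform .

no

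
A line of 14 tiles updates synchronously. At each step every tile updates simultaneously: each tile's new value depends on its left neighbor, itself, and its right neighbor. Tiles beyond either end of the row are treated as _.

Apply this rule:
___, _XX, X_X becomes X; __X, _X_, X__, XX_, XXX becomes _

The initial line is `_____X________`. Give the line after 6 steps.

____X____X_X__

step 1: XXXX___XXXXXXX
step 2: X____X_X______
step 3: __XX__X__XXXXX
step 4: X_X______X____
step 5: _X__XXXX___XXX
step 6: ____X____X_X__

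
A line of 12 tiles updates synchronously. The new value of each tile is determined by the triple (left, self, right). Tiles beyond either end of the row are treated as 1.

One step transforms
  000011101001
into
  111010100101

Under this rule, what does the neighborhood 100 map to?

At position 0 the neighborhood is 100; the next row has 1 there.

1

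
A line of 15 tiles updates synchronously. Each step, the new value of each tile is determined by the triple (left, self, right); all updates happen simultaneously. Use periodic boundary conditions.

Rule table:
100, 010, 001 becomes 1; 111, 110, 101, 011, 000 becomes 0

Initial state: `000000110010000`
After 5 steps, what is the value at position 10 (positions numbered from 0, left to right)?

step 1: 000001001111000
step 2: 000011110000100
step 3: 000100001001110
step 4: 001110011110001
step 5: 110001100001011
position 10 holds 0

0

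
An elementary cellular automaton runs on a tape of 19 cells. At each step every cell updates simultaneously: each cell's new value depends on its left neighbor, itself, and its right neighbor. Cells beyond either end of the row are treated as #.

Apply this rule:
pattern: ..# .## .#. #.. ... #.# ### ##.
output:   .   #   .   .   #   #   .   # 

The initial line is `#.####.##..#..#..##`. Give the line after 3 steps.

###..####........#.
..#..#..#.######..#
.........##....#..#

.........##....#..#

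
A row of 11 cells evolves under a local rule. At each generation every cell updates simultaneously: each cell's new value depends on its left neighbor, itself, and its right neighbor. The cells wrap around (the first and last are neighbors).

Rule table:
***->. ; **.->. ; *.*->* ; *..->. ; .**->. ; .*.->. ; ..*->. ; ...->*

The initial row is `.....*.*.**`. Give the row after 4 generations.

.***..*.*..
.......*..*
.*****.....
.......****

.......****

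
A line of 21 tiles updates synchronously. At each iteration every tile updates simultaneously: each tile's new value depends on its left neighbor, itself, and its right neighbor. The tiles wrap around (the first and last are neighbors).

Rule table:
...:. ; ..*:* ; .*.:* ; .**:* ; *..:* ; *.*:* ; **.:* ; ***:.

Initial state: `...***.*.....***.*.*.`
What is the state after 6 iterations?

****..**.**...**....*

..**.****...**.******
******..**.*****....*
.....*******...**..**
*...**.....**.*******
**.****...*****......
****..**.**...**....*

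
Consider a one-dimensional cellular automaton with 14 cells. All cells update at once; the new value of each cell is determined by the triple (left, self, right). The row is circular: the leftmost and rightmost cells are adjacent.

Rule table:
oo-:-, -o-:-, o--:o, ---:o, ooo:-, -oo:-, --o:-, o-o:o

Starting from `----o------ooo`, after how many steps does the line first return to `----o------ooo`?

step 1: ooo--ooooo----
step 2: ---o------ooo-
step 3: oo--ooooo----o
step 4: --o------ooo--
step 5: o--ooooo----oo
step 6: -o------ooo---
step 7: --ooooo----ooo
step 8: o------ooo----
step 9: -ooooo----ooo-
step 10: ------ooo----o
step 11: ooooo----ooo--
step 12: -----ooo----o-
step 13: oooo----ooo--o
step 14: ----ooo----o--
step 15: ooo----ooo--oo
step 16: ---ooo----o---
step 17: oo----ooo--ooo
step 18: --ooo----o----
step 19: o----ooo--oooo
step 20: -ooo----o-----
step 21: ----ooo--ooooo
step 22: ooo----o------
step 23: ---ooo--ooooo-
step 24: oo----o------o
step 25: --ooo--ooooo--
step 26: o----o------oo
step 27: -ooo--ooooo---
step 28: ----o------ooo

28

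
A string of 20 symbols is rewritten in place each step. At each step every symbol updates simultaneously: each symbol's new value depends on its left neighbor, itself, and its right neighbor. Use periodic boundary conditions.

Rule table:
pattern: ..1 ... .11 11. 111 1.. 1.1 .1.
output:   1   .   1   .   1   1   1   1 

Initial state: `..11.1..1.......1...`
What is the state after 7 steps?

1111.111.111.1111.11

.11.111111.....111..
11.111111.1...111.1.
1.111111.111.111.111
.111111.111.111.1111
111111.111.111.1111.
11111.111.111.1111.1
1111.111.111.1111.11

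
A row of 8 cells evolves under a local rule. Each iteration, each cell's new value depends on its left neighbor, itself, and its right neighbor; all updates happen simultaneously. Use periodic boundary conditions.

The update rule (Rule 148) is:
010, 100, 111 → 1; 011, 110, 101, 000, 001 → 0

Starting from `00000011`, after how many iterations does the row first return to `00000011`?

10000000
11000000
00100000
00110000
00001000
00001100
00000010
00000011

8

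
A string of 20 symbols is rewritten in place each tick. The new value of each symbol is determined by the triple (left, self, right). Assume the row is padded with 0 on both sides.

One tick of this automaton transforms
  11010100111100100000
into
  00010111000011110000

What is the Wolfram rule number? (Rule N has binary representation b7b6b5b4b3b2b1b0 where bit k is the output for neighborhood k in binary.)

22

position 9: 111 → 0  (bit 7 = 0)
position 1: 110 → 0  (bit 6 = 0)
position 2: 101 → 0  (bit 5 = 0)
position 6: 100 → 1  (bit 4 = 1)
position 0: 011 → 0  (bit 3 = 0)
position 3: 010 → 1  (bit 2 = 1)
position 7: 001 → 1  (bit 1 = 1)
position 16: 000 → 0  (bit 0 = 0)
bits b7..b0 = 00010110 = 22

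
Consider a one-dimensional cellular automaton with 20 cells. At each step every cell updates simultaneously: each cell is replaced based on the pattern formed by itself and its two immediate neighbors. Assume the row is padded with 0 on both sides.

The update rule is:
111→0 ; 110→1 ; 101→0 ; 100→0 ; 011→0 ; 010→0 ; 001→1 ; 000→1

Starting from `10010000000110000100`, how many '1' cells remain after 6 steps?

12

step 1: 00100111111010111001
step 2: 11001000001000001010
step 3: 01010011110011110000
step 4: 10000100010100010111
step 5: 00111001100001100001
step 6: 11001010101110101110
count of 1: 12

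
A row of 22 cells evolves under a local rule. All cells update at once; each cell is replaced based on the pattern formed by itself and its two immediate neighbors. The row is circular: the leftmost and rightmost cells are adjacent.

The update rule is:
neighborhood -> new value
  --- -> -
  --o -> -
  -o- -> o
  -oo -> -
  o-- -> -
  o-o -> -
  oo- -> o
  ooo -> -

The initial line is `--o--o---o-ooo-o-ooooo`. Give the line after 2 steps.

--o--o---o---o-o-----o

--o--o---o---o-o-----o
--o--o---o---o-o-----o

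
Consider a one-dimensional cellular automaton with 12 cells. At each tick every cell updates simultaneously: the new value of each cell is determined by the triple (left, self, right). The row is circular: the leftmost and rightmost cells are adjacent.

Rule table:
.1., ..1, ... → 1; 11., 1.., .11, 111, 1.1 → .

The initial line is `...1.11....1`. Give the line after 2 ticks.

.....111....

.111....1111
.....111....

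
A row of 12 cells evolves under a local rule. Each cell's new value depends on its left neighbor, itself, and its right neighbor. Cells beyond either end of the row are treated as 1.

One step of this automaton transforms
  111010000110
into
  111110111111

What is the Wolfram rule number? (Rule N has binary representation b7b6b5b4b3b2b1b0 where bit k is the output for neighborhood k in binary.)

position 0: 111 → 1  (bit 7 = 1)
position 2: 110 → 1  (bit 6 = 1)
position 3: 101 → 1  (bit 5 = 1)
position 5: 100 → 0  (bit 4 = 0)
position 9: 011 → 1  (bit 3 = 1)
position 4: 010 → 1  (bit 2 = 1)
position 8: 001 → 1  (bit 1 = 1)
position 6: 000 → 1  (bit 0 = 1)
bits b7..b0 = 11101111 = 239

239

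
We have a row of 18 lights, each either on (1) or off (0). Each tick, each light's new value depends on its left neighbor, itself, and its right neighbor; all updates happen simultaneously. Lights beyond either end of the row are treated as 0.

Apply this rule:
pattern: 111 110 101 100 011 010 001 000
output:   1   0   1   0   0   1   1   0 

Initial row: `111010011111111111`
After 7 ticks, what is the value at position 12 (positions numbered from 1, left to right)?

1

010110101111111110
111001110111111100
010010101011111000
110111111101110000
001011111010100000
011101110111100000
101010101011000000
position 12 holds 1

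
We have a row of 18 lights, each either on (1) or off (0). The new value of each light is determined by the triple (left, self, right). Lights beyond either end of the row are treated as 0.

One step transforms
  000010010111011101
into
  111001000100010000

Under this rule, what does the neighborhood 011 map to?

1

At position 9 the neighborhood is 011; the next row has 1 there.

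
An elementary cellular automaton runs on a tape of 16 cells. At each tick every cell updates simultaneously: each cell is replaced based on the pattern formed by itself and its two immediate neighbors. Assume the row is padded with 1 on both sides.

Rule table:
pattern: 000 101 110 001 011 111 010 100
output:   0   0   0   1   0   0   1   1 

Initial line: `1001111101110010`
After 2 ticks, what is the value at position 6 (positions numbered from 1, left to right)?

0

0110000000001110
0001000000010000
position 6 holds 0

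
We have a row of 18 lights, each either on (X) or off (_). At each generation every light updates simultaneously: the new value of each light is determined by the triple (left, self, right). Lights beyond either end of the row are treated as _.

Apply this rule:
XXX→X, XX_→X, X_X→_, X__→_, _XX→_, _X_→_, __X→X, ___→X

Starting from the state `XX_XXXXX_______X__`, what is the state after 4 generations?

generation 1: _X__XXXX_XXXXXX__X
generation 2: X__X_XXX__XXXXX_X_
generation 3: __X___XX_X_XXXX___
generation 4: XX__XX_X____XXX_XX

XX__XX_X____XXX_XX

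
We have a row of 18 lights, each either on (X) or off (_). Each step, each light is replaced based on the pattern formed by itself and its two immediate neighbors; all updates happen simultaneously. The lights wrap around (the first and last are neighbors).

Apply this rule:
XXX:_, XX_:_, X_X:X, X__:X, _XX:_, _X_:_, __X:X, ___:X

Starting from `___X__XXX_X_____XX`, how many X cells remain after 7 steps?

11

XXX_XX___X_XXXXX__
___X__XXX_X_____XX  (repeats step 0; period 2)
step 7: XXX_XX___X_XXXXX__
count of X: 11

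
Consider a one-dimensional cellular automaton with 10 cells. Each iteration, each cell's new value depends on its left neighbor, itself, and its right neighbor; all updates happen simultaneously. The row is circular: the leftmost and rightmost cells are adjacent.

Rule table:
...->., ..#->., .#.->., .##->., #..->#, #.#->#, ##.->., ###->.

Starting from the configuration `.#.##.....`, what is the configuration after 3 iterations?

..#..#....
...#..#...
....#..#..

....#..#..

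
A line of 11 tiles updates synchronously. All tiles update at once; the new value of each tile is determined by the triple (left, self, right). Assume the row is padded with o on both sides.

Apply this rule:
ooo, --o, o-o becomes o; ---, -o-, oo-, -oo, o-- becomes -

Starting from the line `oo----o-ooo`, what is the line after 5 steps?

o----o-o-oo
----o-o-o-o
---o-o-o-o-
--o-o-o-o-o
-o-o-o-o-o-

-o-o-o-o-o-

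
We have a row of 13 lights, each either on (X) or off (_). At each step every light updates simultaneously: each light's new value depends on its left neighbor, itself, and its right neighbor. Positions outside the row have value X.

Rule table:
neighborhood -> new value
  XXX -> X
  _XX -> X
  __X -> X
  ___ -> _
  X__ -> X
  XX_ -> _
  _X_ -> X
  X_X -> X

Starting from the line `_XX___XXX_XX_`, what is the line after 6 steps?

XXX_XX_XXXXXX

XX_X_XXX_XX_X
X_XXXXX_XX_XX
_XXXXX_XX_XXX
XXXXX_XX_XXXX
XXXX_XX_XXXXX
XXX_XX_XXXXXX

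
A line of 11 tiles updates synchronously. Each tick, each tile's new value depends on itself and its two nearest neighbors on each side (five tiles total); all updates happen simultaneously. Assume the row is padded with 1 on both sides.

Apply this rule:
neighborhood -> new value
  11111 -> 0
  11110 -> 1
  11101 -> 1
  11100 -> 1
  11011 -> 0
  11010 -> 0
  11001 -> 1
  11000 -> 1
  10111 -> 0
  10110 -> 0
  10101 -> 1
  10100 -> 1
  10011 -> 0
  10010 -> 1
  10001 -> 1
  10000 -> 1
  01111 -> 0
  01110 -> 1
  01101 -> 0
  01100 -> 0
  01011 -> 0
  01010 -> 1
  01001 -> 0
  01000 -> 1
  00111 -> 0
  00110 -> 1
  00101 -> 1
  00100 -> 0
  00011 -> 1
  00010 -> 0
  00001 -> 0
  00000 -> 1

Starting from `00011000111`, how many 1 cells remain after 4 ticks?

9

11110111000
00110011111
10101000000
10111111101
count of 1: 9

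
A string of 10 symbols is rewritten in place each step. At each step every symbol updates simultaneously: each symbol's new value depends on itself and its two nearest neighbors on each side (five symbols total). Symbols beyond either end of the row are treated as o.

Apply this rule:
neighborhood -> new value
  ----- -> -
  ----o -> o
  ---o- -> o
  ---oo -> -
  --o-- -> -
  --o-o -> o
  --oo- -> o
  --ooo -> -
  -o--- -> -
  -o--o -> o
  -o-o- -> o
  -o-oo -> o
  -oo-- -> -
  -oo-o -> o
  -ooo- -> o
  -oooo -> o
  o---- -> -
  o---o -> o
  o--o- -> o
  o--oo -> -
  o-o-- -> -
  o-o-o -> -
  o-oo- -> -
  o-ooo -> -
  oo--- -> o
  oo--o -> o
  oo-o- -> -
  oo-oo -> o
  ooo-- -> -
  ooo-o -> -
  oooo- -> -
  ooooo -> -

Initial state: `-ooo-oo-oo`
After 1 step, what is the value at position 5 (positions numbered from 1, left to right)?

o

o-o-o-oo-o
position 5 holds o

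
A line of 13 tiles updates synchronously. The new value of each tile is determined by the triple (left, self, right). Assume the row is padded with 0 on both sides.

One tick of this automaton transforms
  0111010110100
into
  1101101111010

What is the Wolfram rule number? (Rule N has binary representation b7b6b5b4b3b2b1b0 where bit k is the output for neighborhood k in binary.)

122

position 2: 111 → 0  (bit 7 = 0)
position 3: 110 → 1  (bit 6 = 1)
position 4: 101 → 1  (bit 5 = 1)
position 11: 100 → 1  (bit 4 = 1)
position 1: 011 → 1  (bit 3 = 1)
position 5: 010 → 0  (bit 2 = 0)
position 0: 001 → 1  (bit 1 = 1)
position 12: 000 → 0  (bit 0 = 0)
bits b7..b0 = 01111010 = 122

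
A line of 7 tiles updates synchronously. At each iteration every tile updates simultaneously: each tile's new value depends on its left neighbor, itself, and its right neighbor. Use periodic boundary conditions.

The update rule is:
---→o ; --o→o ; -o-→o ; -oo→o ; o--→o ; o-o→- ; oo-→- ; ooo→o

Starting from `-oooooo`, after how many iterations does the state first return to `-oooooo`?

14

iteration 1: -ooooo-
iteration 2: ooooo-o
iteration 3: oooo--o
iteration 4: ooo-ooo
iteration 5: oo--ooo
iteration 6: o-ooooo
iteration 7: --ooooo
iteration 8: oooooo-
iteration 9: ooooo--
iteration 10: oooo-oo
iteration 11: ooo--oo
iteration 12: oo-oooo
iteration 13: o--oooo
iteration 14: -oooooo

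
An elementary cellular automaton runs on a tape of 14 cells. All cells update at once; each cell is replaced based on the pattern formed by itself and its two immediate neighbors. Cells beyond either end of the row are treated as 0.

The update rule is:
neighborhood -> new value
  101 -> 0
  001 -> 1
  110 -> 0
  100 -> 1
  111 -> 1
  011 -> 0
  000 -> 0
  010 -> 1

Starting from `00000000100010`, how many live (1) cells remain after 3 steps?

00000001110111
00000010100010
00000110110111
count of 1: 7

7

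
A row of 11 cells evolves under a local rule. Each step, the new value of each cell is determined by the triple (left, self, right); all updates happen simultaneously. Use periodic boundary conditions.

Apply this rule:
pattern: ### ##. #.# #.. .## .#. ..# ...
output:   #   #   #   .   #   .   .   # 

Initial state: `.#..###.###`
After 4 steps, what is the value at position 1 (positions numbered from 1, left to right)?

#...#######
#.#.#######
##.########
###########
position 1 holds #

#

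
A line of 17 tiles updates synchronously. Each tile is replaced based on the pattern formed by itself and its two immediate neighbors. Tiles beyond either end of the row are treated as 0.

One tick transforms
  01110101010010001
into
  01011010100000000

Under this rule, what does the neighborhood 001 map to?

At position 0 the neighborhood is 001; the next row has 0 there.

0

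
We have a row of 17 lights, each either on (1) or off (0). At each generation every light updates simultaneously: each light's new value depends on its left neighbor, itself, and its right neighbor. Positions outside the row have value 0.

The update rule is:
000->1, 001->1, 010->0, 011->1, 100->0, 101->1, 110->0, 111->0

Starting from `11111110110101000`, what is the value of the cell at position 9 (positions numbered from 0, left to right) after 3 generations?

0

10000001101010011
00111111010100110
11100000101001100
position 9 holds 0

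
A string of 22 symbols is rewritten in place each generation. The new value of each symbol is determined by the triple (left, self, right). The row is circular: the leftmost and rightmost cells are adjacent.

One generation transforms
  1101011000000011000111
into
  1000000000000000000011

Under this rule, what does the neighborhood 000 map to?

At position 8 the neighborhood is 000; the next row has 0 there.

0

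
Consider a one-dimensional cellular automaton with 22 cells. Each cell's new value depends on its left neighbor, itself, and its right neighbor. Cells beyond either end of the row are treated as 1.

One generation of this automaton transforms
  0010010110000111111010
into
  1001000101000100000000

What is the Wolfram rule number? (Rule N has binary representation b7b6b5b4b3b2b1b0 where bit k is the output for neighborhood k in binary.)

24

position 14: 111 → 0  (bit 7 = 0)
position 8: 110 → 0  (bit 6 = 0)
position 6: 101 → 0  (bit 5 = 0)
position 0: 100 → 1  (bit 4 = 1)
position 7: 011 → 1  (bit 3 = 1)
position 2: 010 → 0  (bit 2 = 0)
position 1: 001 → 0  (bit 1 = 0)
position 10: 000 → 0  (bit 0 = 0)
bits b7..b0 = 00011000 = 24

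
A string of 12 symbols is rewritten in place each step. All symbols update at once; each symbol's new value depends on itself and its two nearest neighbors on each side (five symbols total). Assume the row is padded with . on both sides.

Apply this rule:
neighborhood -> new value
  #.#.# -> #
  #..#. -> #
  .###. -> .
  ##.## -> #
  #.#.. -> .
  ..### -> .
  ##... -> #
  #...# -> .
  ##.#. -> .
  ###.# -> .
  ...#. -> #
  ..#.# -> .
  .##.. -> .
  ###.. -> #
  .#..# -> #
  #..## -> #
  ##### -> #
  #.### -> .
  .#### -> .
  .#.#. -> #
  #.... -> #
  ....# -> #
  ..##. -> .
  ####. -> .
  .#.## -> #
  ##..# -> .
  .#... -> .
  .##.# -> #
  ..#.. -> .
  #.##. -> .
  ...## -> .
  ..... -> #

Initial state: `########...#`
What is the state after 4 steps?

..####.##.#.
#.....#.#...
..####.#..##
#.......##..

#.......##..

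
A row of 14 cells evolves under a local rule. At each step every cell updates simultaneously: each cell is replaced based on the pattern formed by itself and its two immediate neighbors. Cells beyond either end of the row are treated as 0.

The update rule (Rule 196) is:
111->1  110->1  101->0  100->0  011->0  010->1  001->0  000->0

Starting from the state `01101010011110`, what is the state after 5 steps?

00101010001110
00101010000110
00101010000010
00101010000010  (fixed point — unchanged through step 5)

00101010000010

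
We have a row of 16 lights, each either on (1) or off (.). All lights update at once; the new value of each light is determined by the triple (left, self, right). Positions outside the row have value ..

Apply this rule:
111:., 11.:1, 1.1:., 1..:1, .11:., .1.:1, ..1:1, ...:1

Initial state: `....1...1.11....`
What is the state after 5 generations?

1111111..1111111

generation 1: 111111111..11111
generation 2: ........111....1
generation 3: 11111111..111111
generation 4: .......111.....1
generation 5: 1111111..1111111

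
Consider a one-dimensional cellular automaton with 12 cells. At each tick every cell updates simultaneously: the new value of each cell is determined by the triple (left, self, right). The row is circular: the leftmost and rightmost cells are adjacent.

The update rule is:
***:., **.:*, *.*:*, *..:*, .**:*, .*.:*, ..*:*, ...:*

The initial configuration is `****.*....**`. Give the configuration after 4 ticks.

****......**

...********.
****......**
...********.  (repeats tick 1; period 2)
tick 4: ****......**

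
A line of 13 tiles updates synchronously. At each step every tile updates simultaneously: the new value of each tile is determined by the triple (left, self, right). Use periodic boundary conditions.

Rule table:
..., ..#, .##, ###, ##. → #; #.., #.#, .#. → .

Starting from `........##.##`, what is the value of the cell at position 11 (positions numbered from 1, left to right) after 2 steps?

.#########.##
.#########.##
position 11 holds .

.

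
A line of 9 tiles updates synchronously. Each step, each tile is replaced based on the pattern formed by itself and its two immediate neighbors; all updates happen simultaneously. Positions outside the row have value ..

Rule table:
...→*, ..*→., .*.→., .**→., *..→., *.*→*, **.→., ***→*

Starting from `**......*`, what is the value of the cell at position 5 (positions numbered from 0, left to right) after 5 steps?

...****..
**..**..*
.........
*********
.*******.
position 5 holds *

*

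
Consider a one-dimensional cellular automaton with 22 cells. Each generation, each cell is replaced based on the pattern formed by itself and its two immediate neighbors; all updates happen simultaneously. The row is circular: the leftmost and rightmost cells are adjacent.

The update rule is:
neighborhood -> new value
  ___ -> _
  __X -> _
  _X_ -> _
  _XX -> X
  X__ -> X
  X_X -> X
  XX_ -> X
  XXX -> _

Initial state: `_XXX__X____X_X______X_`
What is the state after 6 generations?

__XX_XXXXX__X____X_X__

generation 1: _X_XX__X____X_X______X
generation 2: X_XXXX__X____X_X______
generation 3: _XX__XX__X____X_X_____
generation 4: _XXX_XXX__X____X_X____
generation 5: _X_XXX_XX__X____X_X___
generation 6: __XX_XXXXX__X____X_X__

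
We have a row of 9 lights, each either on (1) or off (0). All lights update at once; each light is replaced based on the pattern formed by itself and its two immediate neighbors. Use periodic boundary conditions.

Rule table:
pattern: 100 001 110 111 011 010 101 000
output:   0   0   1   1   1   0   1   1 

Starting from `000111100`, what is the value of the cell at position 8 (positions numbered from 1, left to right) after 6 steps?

1

110111101
111111111
111111111  (fixed point — unchanged through step 6)
position 8 holds 1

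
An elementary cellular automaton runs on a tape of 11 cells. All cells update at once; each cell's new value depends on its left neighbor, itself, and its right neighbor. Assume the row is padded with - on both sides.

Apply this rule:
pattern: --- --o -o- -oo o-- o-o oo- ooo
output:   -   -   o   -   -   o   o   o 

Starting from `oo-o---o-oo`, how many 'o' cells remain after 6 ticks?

tick 1: -ooo---oo-o
tick 2: --oo----ooo
tick 3: ---o-----oo
tick 4: ---o------o
tick 5: ---o------o  (fixed point — unchanged through tick 6)
count of o: 2

2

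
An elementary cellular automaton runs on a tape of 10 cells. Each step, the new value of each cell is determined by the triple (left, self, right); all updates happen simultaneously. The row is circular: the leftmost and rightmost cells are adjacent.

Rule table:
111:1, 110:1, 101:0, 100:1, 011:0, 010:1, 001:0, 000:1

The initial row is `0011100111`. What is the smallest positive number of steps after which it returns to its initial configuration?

5

1001110011
1100111001
1110011100
0111001110
0011100111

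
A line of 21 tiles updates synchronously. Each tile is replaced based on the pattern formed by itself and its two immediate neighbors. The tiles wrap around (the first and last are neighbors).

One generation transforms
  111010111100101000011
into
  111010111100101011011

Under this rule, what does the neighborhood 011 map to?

1

At position 6 the neighborhood is 011; the next row has 1 there.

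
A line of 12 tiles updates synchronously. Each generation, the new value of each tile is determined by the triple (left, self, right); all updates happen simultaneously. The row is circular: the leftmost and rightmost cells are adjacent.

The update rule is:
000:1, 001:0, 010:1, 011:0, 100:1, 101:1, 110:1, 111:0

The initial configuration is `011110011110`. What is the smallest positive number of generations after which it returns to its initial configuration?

generation 1: 000011000011
generation 2: 111001111001
generation 3: 001100001100
generation 4: 100111100111
generation 5: 110000110000
generation 6: 011110011110

6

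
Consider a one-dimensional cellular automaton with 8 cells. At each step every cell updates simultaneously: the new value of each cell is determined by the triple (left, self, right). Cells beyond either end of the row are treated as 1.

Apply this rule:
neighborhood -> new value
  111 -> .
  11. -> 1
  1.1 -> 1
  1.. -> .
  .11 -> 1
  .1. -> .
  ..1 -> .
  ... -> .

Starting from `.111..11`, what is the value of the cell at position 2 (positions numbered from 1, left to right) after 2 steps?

1

11.1..1.
.11....1
position 2 holds 1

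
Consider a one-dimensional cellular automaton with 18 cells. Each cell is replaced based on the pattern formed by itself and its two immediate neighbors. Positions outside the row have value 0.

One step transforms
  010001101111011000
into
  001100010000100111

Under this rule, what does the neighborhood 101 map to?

1

At position 7 the neighborhood is 101; the next row has 1 there.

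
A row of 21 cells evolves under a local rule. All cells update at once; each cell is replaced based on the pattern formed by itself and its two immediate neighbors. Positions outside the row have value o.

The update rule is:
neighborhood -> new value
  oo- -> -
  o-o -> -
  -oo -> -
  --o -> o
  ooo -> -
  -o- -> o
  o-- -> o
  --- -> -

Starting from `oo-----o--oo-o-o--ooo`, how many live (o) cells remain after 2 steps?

10

--o---oooo---o-ooo---
oooo-o----o-oo----o-o
count of o: 10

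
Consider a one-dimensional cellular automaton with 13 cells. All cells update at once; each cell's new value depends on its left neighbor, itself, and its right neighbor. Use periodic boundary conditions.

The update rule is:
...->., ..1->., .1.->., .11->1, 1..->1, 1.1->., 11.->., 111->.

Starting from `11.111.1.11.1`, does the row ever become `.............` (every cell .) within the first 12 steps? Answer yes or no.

no

...1.....1..1
1...1.....1..
.1...1.....1.
..1...1.....1
1..1...1.....
.1..1...1....
..1..1...1...
...1..1...1..
....1..1...1.
.....1..1...1
1.....1..1...
.1.....1..1..
step 12 is .1.....1..1.., still not uniform .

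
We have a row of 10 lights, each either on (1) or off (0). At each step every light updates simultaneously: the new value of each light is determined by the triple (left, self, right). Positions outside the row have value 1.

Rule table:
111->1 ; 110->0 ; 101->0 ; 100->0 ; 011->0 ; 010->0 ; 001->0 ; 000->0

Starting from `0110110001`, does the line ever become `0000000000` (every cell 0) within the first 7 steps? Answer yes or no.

step 1: 0000000000
all cells are 0 at step 1

yes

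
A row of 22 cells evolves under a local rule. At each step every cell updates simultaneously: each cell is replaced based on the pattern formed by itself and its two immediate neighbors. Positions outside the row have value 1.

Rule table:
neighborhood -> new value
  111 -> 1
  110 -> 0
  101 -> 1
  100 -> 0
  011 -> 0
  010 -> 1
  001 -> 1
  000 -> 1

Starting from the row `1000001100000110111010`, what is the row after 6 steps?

0011110001111001010111
0101100110110011111011
1110001001000101110101
1100111011011110101110
1001010100101101110101
0011111101110010101110

0011111101110010101110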